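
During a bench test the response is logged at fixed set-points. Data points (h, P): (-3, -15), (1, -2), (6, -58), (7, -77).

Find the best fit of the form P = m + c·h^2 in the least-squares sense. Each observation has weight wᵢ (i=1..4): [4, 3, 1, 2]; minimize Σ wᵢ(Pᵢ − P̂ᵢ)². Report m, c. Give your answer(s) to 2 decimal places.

Forming XᵀWX = [[10, 173]; [173, 6425]] and XᵀWP = [-278, -10180]ᵀ gives XᵀWX·[m, c]ᵀ = XᵀWP.
Determinant 10·6425 − 173² = 34321.
m = ((-278)·6425 − 173·(-10180))/34321 = -25010/34321; c = (10·(-10180) − 173·(-278))/34321 = -53706/34321.

m = -0.73, c = -1.56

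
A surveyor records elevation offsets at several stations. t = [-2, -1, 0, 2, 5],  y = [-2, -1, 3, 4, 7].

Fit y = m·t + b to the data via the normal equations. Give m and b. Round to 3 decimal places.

m = 1.273, b = 1.182

The normal system XᵀX·[m, b]ᵀ = Xᵀy is [[34, 4]; [4, 5]]·[m, b]ᵀ = [48, 11]ᵀ.
det = 34·5 − 4² = 154.
m = (48·5 − 4·11)/154 = 14/11; b = (34·11 − 4·48)/154 = 13/11.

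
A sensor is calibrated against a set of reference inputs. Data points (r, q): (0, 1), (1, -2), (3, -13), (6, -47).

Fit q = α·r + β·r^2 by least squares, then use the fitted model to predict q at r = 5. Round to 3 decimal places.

q̂ = -33.333

With design matrix X, XᵀX = [[46, 244]; [244, 1378]] and Xᵀq = [-323, -1811]ᵀ.
Determinant 46·1378 − 244² = 3852.
α = ((-323)·1378 − 244·(-1811))/3852 = -5/6; β = (46·(-1811) − 244·(-323))/3852 = -7/6.
At r = 5: q̂ = (-5/6)·(5) + (-7/6)·(25) = -100/3.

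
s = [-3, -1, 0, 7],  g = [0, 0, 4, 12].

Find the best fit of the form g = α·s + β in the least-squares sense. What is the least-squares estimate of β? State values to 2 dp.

The normal equations are: 59·α + 3·β = 84;  3·α + 4·β = 16.
(Σs·s = 59, Σs = 3, Σ1 = 4, Σs·g = 84, Σg = 16.)
Eliminating β: 4·(row 1) − 3·(row 2) gives 227·α = 4·84 − 3·16 = 288, so α = 288/227.
Then β = (16 − 3·(288/227))/4 = 692/227.

β = 3.05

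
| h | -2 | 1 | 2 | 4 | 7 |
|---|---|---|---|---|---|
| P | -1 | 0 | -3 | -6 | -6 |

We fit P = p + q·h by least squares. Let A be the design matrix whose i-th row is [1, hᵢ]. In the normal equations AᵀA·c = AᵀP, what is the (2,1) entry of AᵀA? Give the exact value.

12

Row 2 ↔ basis h, column 1 ↔ basis 1, so (AᵀA)_{2,1} = Σᵢ h = (-2)·(1) + (1)·(1) + (2)·(1) + (4)·(1) + (7)·(1) = 12.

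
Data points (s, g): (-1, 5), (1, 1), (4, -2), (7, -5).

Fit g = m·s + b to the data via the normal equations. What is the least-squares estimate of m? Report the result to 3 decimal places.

Entries of MᵀM: Σs·s = 67, Σs = 11, Σ1 = 4.
And Σs·g = -47, Σg = -1.
Δ = 67·4 − 11² = 147.
m = ((-47)·4 − 11·(-1))/147 = -59/49; b = (67·(-1) − 11·(-47))/147 = 150/49.

m = -1.204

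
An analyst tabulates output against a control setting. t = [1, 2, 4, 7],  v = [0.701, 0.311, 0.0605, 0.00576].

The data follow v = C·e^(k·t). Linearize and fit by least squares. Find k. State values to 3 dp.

k = -0.801

Let Y = ln v. Fitting Y = k·t + ln C by least squares:
Σt = 14.0000, Σ(t)² = 70.0000, Σln v = -9.4851, Σt·ln v = -50.0093.
Normal system: [[70.0000, 14.0000]; [14.0000, 4]]·[k, ln C]ᵀ = [-50.0093, -9.4851]ᵀ.
Δ = 70.0000·4 − (14.0000)² = 84.0000; k = (-50.0093·4 − 14.0000·-9.4851)/84.0000 = -0.80054, ln C = (70.0000·-9.4851 − 14.0000·-50.0093)/84.0000 = 0.43061.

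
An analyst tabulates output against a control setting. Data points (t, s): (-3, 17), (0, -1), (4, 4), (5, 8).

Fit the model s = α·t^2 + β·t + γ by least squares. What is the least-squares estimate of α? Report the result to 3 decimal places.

α = 0.955

The normal system AᵀA·[α, β, γ]ᵀ = Aᵀs is [[962, 162, 50]; [162, 50, 6]; [50, 6, 4]]·[α, β, γ]ᵀ = [417, 5, 28]ᵀ.
Solving the 3×3 system (Gaussian elimination) gives α = 2983/3124, β = -9149/3124, γ = -424/781.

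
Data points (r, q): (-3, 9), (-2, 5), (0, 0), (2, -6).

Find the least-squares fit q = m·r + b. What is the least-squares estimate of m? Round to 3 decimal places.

Compute the Gram sums: Σr·r = 17, Σr = -3, Σ1 = 4.
Right-hand side: Σr·q = -49, Σq = 8.
Δ = 17·4 − (-3)² = 59.
m = ((-49)·4 − (-3)·8)/59 = -172/59; b = (17·8 − (-3)·(-49))/59 = -11/59.

m = -2.915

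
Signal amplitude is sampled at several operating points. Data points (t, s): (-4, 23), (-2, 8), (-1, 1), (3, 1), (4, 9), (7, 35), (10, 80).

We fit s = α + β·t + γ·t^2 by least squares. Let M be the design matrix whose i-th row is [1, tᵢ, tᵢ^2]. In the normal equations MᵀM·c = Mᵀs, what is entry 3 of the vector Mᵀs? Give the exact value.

10269

Entry 3 ↔ basis t^2, so (Mᵀs)_{3} = Σᵢ (t^2)·sᵢ = (16)·(23) + (4)·(8) + (1)·(1) + (9)·(1) + (16)·(9) + (49)·(35) + (100)·(80) = 10269.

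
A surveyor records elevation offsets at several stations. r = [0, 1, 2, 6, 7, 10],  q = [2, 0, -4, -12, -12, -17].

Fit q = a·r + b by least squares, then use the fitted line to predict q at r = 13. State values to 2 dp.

q̂ = -23.72

Normal-equation sums: Σr·r = 190, Σr = 26, Σ1 = 6.
Right-hand side: Σr·q = -334, Σq = -43.
So MᵀM·[a, b]ᵀ = Mᵀq: [[190, 26]; [26, 6]]·[a, b]ᵀ = [-334, -43]ᵀ.
Δ = 190·6 − 26² = 464.
a = ((-334)·6 − 26·(-43))/464 = -443/232; b = (190·(-43) − 26·(-334))/464 = 257/232.
At r = 13: q̂ = (-443/232)·(13) + (257/232)·(1) = -2751/116.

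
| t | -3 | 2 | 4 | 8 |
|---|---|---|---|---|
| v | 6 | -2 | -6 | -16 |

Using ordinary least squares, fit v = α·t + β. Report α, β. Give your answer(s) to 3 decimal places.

From the data, Σt·t = 93, Σt = 11, Σ1 = 4.
Moment sums: Σt·v = -174, Σv = -18.
Δ = 93·4 − 11² = 251.
α = ((-174)·4 − 11·(-18))/251 = -498/251; β = (93·(-18) − 11·(-174))/251 = 240/251.

α = -1.984, β = 0.956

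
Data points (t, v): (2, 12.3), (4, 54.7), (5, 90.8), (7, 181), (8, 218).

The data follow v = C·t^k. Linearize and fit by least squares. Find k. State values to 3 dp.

With ln vᵢ as the transformed response and ln tᵢ as the regressor:
Σln t = 7.7142, Σ(ln t)² = 13.1032, Σln v = 21.6031, Σln t·ln v = 35.8562.
Normal system: [[13.1032, 7.7142]; [7.7142, 5]]·[k, ln C]ᵀ = [35.8562, 21.6031]ᵀ.
Solving (det = 6.0066): k = 2.10264, ln C = 1.07657.

k = 2.103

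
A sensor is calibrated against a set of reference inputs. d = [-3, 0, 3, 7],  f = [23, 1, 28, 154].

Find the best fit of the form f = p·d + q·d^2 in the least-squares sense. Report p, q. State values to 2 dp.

From the data, Σd·d = 67, Σd·d^2 = 343, Σd^2·d^2 = 2563.
Right-hand side: Σd·f = 1093, Σd^2·f = 8005.
Normal equations: [[67, 343]; [343, 2563]]·[p, q]ᵀ = [1093, 8005]ᵀ.
Δ = 67·2563 − 343² = 54072.
p = (1093·2563 − 343·8005)/54072 = 4637/4506; q = (67·8005 − 343·1093)/54072 = 13453/4506.

p = 1.03, q = 2.99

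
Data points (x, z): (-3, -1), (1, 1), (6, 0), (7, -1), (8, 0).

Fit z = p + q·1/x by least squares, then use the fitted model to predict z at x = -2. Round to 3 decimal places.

Normal-equation sums: Σ1 = 5, Σ1/x = 185/168, Σ1/x·1/x = 33161/28224.
Right-hand side: Σz = -1, Σ1/x·z = 25/21.
Δ = 5·(33161/28224) − (185/168)² = 3655/784.
p = ((-1)·(33161/28224) − (185/168)·(25/21))/(3655/784) = -23387/43860; q = (5·(25/21) − (185/168)·(-1))/(3655/784) = 1106/731.
At x = -2: ẑ = (-23387/43860)·(1) + (1106/731)·(-1/2) = -56567/43860.

ẑ = -1.290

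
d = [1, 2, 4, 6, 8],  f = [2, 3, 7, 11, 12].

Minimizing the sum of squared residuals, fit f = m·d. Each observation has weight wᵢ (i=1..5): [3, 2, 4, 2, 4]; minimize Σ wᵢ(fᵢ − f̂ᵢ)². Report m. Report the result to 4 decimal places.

m = 1.6030

The normal system XᵀWX·[m]ᵀ = XᵀWf is [[403]]·[m]ᵀ = [646]ᵀ.
Hence m = 646 / 403 ≈ 1.60298.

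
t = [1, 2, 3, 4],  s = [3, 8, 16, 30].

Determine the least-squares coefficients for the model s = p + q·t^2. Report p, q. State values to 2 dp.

Forming MᵀM = [[4, 30]; [30, 354]] and Mᵀs = [57, 659]ᵀ gives MᵀM·[p, q]ᵀ = Mᵀs.
Determinant 4·354 − 30² = 516.
p = (57·354 − 30·659)/516 = 34/43; q = (4·659 − 30·57)/516 = 463/258.

p = 0.79, q = 1.79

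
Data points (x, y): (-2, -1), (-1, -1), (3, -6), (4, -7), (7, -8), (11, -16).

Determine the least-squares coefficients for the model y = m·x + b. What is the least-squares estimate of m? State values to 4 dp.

Sums needed: Σx·x = 200, Σx = 22, Σ1 = 6.
And Σx·y = -275, Σy = -39.
AᵀA·[m, b]ᵀ = Aᵀy becomes [[200, 22]; [22, 6]]·[m, b]ᵀ = [-275, -39]ᵀ.
Determinant 200·6 − 22² = 716.
m = ((-275)·6 − 22·(-39))/716 = -198/179; b = (200·(-39) − 22·(-275))/716 = -875/358.

m = -1.1061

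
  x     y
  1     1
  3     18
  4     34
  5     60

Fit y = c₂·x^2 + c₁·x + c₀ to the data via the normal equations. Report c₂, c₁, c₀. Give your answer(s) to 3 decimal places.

c₂ = 3.295, c₁ = -5.159, c₀ = 3.000

Forming MᵀM = [[963, 217, 51]; [217, 51, 13]; [51, 13, 4]] and Mᵀy = [2207, 491, 113]ᵀ gives MᵀM·[c₂, c₁, c₀]ᵀ = Mᵀy.
Row-reducing yields c₂ = 145/44, c₁ = -227/44, c₀ = 3.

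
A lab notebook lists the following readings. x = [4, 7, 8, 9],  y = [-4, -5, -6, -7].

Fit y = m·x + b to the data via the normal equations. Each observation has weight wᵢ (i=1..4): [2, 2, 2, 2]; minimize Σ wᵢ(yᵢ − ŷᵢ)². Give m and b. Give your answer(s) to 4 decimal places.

m = -0.5714, b = -1.5000

AᵀWA·[m, b]ᵀ = AᵀWy reads: 420·m + 56·b = -324;  56·m + 8·b = -44.
Eliminating b: 8·(row 1) − 56·(row 2) gives 224·m = 8·(-324) − 56·(-44) = -128, so m = -4/7.
Then b = ((-44) − 56·(-4/7))/8 = -3/2.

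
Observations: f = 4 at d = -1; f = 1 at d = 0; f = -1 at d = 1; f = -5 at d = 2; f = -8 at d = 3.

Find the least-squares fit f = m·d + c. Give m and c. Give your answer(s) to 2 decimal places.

m = -3.00, c = 1.20

The normal equations are: 15·m + 5·c = -39;  5·m + 5·c = -9.
(Σd·d = 15, Σd = 5, Σ1 = 5, Σd·f = -39, Σf = -9.)
det = 15·5 − 5² = 50.
m = ((-39)·5 − 5·(-9))/50 = -3; c = (15·(-9) − 5·(-39))/50 = 6/5.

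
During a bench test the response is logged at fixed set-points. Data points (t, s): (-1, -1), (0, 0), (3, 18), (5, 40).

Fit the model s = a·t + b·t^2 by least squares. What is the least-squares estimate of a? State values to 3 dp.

Setting ∂/∂a … = 0 gives: 35·a + 151·b = 255;  151·a + 707·b = 1161.
(Σt·t = 35, Σt·t^2 = 151, Σt^2·t^2 = 707, Σt·s = 255, Σt^2·s = 1161.)
Δ = 35·707 − 151² = 1944.
a = (255·707 − 151·1161)/1944 = 829/324; b = (35·1161 − 151·255)/1944 = 355/324.

a = 2.559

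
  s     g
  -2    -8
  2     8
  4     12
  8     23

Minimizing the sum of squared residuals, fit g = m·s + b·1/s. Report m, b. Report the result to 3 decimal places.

m = 2.785, b = 4.731

Compute the Gram sums: Σs·s = 88, Σs·1/s = 4, Σ1/s·1/s = 37/64.
For Mᵀg: Σs·g = 264, Σ1/s·g = 111/8.
Eliminating b: (37/64)·(row 1) − 4·(row 2) gives (279/8)·m = (37/64)·264 − 4·(111/8) = 777/8, so m = 259/93.
Then b = ((111/8) − 4·(259/93))/(37/64) = 440/93.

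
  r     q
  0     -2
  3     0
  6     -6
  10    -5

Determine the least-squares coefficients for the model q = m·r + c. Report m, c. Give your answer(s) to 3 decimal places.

m = -0.443, c = -1.146

Normal-equation sums: Σr·r = 145, Σr = 19, Σ1 = 4.
Right-hand side: Σr·q = -86, Σq = -13.
Eliminating c: 4·(row 1) − 19·(row 2) gives 219·m = 4·(-86) − 19·(-13) = -97, so m = -97/219.
Then c = ((-13) − 19·(-97/219))/4 = -251/219.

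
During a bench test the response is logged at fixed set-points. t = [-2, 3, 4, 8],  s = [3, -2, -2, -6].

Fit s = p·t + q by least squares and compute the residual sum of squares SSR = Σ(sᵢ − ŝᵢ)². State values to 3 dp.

Setting ∂/∂p … = 0 gives: 93·p + 13·q = -68;  13·p + 4·q = -7.
(Σt·t = 93, Σt = 13, Σ1 = 4, Σt·s = -68, Σs = -7.)
Eliminating q: 4·(row 1) − 13·(row 2) gives 203·p = 4·(-68) − 13·(-7) = -181, so p = -181/203.
Then q = ((-7) − 13·(-181/203))/4 = 233/203.
Residuals: 2/29, -96/203, 85/203, -3/203; SSR = 82/203.

SSR = 0.404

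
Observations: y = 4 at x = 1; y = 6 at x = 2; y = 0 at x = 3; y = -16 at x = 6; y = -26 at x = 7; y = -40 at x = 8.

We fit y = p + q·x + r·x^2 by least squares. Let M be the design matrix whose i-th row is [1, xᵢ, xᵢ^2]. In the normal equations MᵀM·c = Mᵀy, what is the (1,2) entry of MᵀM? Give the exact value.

27

Row 1 ↔ basis 1, column 2 ↔ basis x, so (MᵀM)_{1,2} = Σᵢ x = (1)·(1) + (1)·(2) + (1)·(3) + (1)·(6) + (1)·(7) + (1)·(8) = 27.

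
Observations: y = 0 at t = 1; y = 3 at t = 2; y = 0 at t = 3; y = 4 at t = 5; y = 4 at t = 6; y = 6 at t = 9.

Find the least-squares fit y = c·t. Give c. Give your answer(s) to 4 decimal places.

Setting ∂/∂c … = 0 gives: 156·c = 104.
(Σt·t = 156, Σt·y = 104.)
c = 104/156 = 0.666667.

c = 0.6667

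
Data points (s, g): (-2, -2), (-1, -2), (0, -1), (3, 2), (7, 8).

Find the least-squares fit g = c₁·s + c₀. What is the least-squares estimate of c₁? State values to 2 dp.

Normal-equation sums: Σs·s = 63, Σs = 7, Σ1 = 5.
For Mᵀg: Σs·g = 68, Σg = 5.
Normal equations: [[63, 7]; [7, 5]]·[c₁, c₀]ᵀ = [68, 5]ᵀ.
det = 63·5 − 7² = 266.
c₁ = (68·5 − 7·5)/266 = 305/266; c₀ = (63·5 − 7·68)/266 = -23/38.

c₁ = 1.15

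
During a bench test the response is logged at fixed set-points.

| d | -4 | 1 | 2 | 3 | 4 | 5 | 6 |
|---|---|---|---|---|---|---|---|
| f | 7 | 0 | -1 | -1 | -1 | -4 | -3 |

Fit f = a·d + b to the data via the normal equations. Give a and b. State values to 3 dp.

With design matrix A, AᵀA = [[107, 17]; [17, 7]] and Aᵀf = [-75, -3]ᵀ.
det = 107·7 − 17² = 460.
a = ((-75)·7 − 17·(-3))/460 = -237/230; b = (107·(-3) − 17·(-75))/460 = 477/230.

a = -1.030, b = 2.074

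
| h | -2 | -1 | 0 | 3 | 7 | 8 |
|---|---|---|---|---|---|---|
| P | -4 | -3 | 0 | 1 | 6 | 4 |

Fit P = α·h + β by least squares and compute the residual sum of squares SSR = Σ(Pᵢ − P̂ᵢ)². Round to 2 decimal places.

SSR = 7.36

The normal equations are: 127·α + 15·β = 88;  15·α + 6·β = 4.
Determinant 127·6 − 15² = 537.
α = (88·6 − 15·4)/537 = 156/179; β = (127·4 − 15·88)/537 = -812/537.
Residuals: -400/537, -331/537, 812/537, -55/537, 758/537, -784/537; SSR = 3950/537.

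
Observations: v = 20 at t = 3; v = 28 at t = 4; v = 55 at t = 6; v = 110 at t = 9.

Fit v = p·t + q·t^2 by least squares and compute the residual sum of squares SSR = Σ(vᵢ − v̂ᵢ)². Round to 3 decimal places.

SSR = 2.649

Compute the Gram sums: Σt·t = 142, Σt·t^2 = 1036, Σt^2·t^2 = 8194.
Moment sums: Σt·v = 1492, Σt^2·v = 11518.
AᵀA·[p, q]ᵀ = Aᵀv becomes [[142, 1036]; [1036, 8194]]·[p, q]ᵀ = [1492, 11518]ᵀ.
det = 142·8194 − 1036² = 90252.
p = (1492·8194 − 1036·11518)/90252 = 24400/7521; q = (142·11518 − 1036·1492)/90252 = 7487/7521.
Residuals: 3279/2507, -2268/2507, -33/109, 421/2507; SSR = 6641/2507.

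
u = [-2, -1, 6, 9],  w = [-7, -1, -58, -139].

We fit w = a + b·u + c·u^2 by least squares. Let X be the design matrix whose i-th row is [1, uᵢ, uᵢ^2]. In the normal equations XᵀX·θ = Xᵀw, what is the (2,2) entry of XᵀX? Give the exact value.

Row 2 ↔ basis u, column 2 ↔ basis u, so (XᵀX)_{2,2} = Σᵢ (u)·(u) = (-2)·(-2) + (-1)·(-1) + (6)·(6) + (9)·(9) = 122.

122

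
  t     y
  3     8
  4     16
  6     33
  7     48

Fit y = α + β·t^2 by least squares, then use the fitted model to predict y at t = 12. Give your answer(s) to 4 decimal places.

Sums needed: Σ1 = 4, Σt^2 = 110, Σt^2·t^2 = 4034.
And Σy = 105, Σt^2·y = 3868.
So AᵀA·[α, β]ᵀ = Aᵀy: [[4, 110]; [110, 4034]]·[α, β]ᵀ = [105, 3868]ᵀ.
det = 4·4034 − 110² = 4036.
α = (105·4034 − 110·3868)/4036 = -955/2018; β = (4·3868 − 110·105)/4036 = 1961/2018.
At t = 12: ŷ = (-955/2018)·(1) + (1961/2018)·(144) = 281429/2018.

ŷ = 139.4594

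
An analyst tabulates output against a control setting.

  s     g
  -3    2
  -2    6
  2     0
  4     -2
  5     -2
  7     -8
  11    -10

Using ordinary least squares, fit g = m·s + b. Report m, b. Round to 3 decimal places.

m = -1.057, b = 1.624

Entries of AᵀA: Σs·s = 228, Σs = 24, Σ1 = 7.
Moment sums: Σs·g = -202, Σg = -14.
Normal equations: [[228, 24]; [24, 7]]·[m, b]ᵀ = [-202, -14]ᵀ.
Determinant 228·7 − 24² = 1020.
m = ((-202)·7 − 24·(-14))/1020 = -539/510; b = (228·(-14) − 24·(-202))/1020 = 138/85.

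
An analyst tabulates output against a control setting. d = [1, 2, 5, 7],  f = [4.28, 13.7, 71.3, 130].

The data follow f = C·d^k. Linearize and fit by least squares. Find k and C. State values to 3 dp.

k = 1.760, C = 4.187

Linearized form: ln f = k·ln d + ln C. From the 4 transformed points,
XᵀX = [[6.8573, 4.2485]; [4.2485, 4]], rhs = [18.1533, 13.2058]ᵀ  (here Σln d = 4.2485, Σ(ln d)² = 6.8573, Σln f = 13.2058, Σln d·ln f = 18.1533).
Solving (det = 9.3795): k = 1.76007, ln C = 1.43203, so C = exp(1.43203) = 4.18720.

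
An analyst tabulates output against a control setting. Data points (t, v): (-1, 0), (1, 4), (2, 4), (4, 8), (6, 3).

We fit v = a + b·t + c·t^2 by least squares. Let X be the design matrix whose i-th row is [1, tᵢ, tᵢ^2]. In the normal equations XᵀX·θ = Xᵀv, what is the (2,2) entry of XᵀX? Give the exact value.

58

Row 2 ↔ basis t, column 2 ↔ basis t, so (XᵀX)_{2,2} = Σᵢ (t)·(t) = (-1)·(-1) + (1)·(1) + (2)·(2) + (4)·(4) + (6)·(6) = 58.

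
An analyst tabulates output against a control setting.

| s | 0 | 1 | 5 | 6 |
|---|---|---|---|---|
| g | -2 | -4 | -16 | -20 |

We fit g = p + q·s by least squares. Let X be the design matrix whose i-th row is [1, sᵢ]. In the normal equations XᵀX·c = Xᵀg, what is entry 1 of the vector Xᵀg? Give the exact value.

-42

Entry 1 ↔ basis 1, so (Xᵀg)_{1} = Σᵢ gᵢ = (1)·(-2) + (1)·(-4) + (1)·(-16) + (1)·(-20) = -42.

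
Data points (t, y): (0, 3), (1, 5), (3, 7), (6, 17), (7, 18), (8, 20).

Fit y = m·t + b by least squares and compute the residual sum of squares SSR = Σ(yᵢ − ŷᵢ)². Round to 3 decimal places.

SSR = 6.407

Normal-equation sums: Σt·t = 159, Σt = 25, Σ1 = 6.
And Σt·y = 414, Σy = 70.
Eliminating b: 6·(row 1) − 25·(row 2) gives 329·m = 6·414 − 25·70 = 734, so m = 734/329.
Then b = (70 − 25·(734/329))/6 = 780/329.
Residuals: 207/329, 131/329, -97/47, 409/329, 4/329, -72/329; SSR = 2108/329.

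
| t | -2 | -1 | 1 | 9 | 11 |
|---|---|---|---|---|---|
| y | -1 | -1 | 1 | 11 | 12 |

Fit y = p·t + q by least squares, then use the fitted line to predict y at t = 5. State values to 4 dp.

Normal-equation sums: Σt·t = 208, Σt = 18, Σ1 = 5.
Right-hand side: Σt·y = 235, Σy = 22.
So AᵀA·[p, q]ᵀ = Aᵀy: [[208, 18]; [18, 5]]·[p, q]ᵀ = [235, 22]ᵀ.
Δ = 208·5 − 18² = 716.
p = (235·5 − 18·22)/716 = 779/716; q = (208·22 − 18·235)/716 = 173/358.
At t = 5: ŷ = (779/716)·(5) + (173/358)·(1) = 4241/716.

ŷ = 5.9232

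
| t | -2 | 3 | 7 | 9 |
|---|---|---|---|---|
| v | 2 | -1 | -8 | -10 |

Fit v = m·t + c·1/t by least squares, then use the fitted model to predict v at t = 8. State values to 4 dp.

v̂ = -8.8020

Normal-equation sums: Σt·t = 143, Σt·1/t = 4, Σ1/t·1/t = 6253/15876.
For Xᵀv: Σt·v = -153, Σ1/t·v = -226/63.
XᵀX·[m, c]ᵀ = Xᵀv becomes [[143, 4]; [4, 6253/15876]]·[m, c]ᵀ = [-153, -226/63]ᵀ.
det = 143·(6253/15876) − 4² = 640163/15876.
m = ((-153)·(6253/15876) − 4·(-226/63))/(640163/15876) = -728901/640163; c = (143·(-226/63) − 4·(-153))/(640163/15876) = 1571976/640163.
At t = 8: v̂ = (-728901/640163)·(8) + (1571976/640163)·(1/8) = -5634711/640163.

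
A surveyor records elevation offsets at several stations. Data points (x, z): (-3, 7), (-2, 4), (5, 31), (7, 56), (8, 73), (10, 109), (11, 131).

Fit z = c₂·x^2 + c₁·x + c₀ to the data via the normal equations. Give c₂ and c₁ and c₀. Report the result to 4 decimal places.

c₂ = 0.9756, c₁ = 1.0152, c₀ = 1.6476

AᵀA·[c₂, c₁, c₀]ᵀ = Aᵀz reads: 31860·c₂ + 3276·c₁ + 372·c₀ = 35021;  3276·c₂ + 372·c₁ + 36·c₀ = 3633;  372·c₂ + 36·c₁ + 7·c₀ = 411.
(Σx^2·x^2 = 31860, Σx^2·x = 3276, Σx^2 = 372, Σx·x = 372, Σx = 36, Σ1 = 7, Σx^2·z = 35021, Σx·z = 3633, Σz = 411.)
Inverting the 3×3 Gram matrix, [c₂, c₁, c₀]ᵀ = [114355/117216, 39665/39072, 8047/4884]ᵀ.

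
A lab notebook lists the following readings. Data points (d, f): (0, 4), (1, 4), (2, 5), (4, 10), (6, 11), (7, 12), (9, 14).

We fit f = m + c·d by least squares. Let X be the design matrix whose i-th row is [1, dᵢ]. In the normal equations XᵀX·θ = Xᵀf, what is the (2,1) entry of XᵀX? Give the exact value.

Row 2 ↔ basis d, column 1 ↔ basis 1, so (XᵀX)_{2,1} = Σᵢ d = (0)·(1) + (1)·(1) + (2)·(1) + (4)·(1) + (6)·(1) + (7)·(1) + (9)·(1) = 29.

29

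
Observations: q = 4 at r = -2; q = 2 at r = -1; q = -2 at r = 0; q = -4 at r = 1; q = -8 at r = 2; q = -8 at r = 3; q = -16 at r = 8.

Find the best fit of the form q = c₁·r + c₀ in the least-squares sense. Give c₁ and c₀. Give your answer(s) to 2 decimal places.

c₁ = -2.00, c₀ = -1.42

Setting ∂/∂c₁ … = 0 gives: 83·c₁ + 11·c₀ = -182;  11·c₁ + 7·c₀ = -32.
(Σr·r = 83, Σr = 11, Σ1 = 7, Σr·q = -182, Σq = -32.)
Determinant 83·7 − 11² = 460.
c₁ = ((-182)·7 − 11·(-32))/460 = -461/230; c₀ = (83·(-32) − 11·(-182))/460 = -327/230.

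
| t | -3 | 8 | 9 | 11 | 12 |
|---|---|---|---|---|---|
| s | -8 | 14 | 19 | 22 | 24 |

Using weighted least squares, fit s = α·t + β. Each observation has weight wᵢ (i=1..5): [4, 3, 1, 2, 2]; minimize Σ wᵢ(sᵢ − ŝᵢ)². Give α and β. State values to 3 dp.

From the data, Σwᵢ·t·t = 839, Σwᵢ·t = 67, Σwᵢ·1 = 12.
For XᵀWs: Σwᵢ·t·s = 1663, Σwᵢ·s = 121.
So XᵀWX·[α, β]ᵀ = XᵀWs: [[839, 67]; [67, 12]]·[α, β]ᵀ = [1663, 121]ᵀ.
Determinant 839·12 − 67² = 5579.
α = (1663·12 − 67·121)/5579 = 11849/5579; β = (839·121 − 67·1663)/5579 = -9902/5579.

α = 2.124, β = -1.775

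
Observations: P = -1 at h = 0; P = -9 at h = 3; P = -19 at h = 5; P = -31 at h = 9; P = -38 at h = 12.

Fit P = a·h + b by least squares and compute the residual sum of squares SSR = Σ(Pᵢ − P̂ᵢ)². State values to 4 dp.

SSR = 9.9097

From the data, Σh·h = 259, Σh = 29, Σ1 = 5.
Right-hand side: Σh·P = -857, ΣP = -98.
Normal equations: [[259, 29]; [29, 5]]·[a, b]ᵀ = [-857, -98]ᵀ.
Eliminating b: 5·(row 1) − 29·(row 2) gives 454·a = 5·(-857) − 29·(-98) = -1443, so a = -1443/454.
Then b = ((-98) − 29·(-1443/454))/5 = -529/454.
Residuals: 75/454, 386/227, -441/227, -279/227, 593/454; SSR = 4499/454.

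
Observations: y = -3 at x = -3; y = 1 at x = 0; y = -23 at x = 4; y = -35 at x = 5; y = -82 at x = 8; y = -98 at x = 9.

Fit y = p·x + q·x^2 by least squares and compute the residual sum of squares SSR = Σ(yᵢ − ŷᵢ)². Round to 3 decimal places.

From the data, Σx·x = 195, Σx·x^2 = 1403, Σx^2·x^2 = 11619.
And Σx·y = -1796, Σx^2·y = -14456.
Eliminating q: 11619·(row 1) − 1403·(row 2) gives 297296·p = 11619·(-1796) − 1403·(-14456) = -585956, so p = -8617/4372.
Then q = ((-14456) − 1403·(-8617/4372))/11619 = -4399/4372.
Residuals: 156/1093, 1, 1074/1093, 10/1093, -2008/1093, 1354/1093; SSR = 7537/1093.

SSR = 6.896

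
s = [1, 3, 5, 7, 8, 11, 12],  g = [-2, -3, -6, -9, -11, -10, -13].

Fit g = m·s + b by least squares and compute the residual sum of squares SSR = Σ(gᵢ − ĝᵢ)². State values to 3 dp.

SSR = 9.959

With design matrix M, MᵀM = [[413, 47]; [47, 7]] and Mᵀg = [-458, -54]ᵀ.
det = 413·7 − 47² = 682.
m = ((-458)·7 − 47·(-54))/682 = -334/341; b = (413·(-54) − 47·(-458))/682 = -388/341.
Residuals: 40/341, 367/341, 12/341, -343/341, -691/341, 652/341, -37/341; SSR = 3396/341.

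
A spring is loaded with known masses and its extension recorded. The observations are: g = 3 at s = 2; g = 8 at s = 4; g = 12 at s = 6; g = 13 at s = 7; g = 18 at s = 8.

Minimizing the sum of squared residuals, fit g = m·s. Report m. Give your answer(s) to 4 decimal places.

From the data, Σs·s = 169.
For Mᵀg: Σs·g = 345.
m = 345/169 = 2.04142.

m = 2.0414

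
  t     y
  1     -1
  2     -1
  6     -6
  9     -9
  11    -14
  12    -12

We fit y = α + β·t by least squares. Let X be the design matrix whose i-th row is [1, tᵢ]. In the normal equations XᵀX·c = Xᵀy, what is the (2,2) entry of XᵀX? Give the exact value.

Row 2 ↔ basis t, column 2 ↔ basis t, so (XᵀX)_{2,2} = Σᵢ (t)·(t) = (1)·(1) + (2)·(2) + (6)·(6) + (9)·(9) + (11)·(11) + (12)·(12) = 387.

387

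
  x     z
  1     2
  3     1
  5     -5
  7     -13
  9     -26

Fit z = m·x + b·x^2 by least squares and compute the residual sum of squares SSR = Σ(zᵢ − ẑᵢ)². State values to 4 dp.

SSR = 1.4504

Entries of MᵀM: Σx·x = 165, Σx·x^2 = 1225, Σx^2·x^2 = 9669.
For Mᵀz: Σx·z = -345, Σx^2·z = -2857.
Normal equations: [[165, 1225]; [1225, 9669]]·[m, b]ᵀ = [-345, -2857]ᵀ.
det = 165·9669 − 1225² = 94760.
m = ((-345)·9669 − 1225·(-2857))/94760 = 8201/4738; b = (165·(-2857) − 1225·(-345))/94760 = -2439/4738.
Residuals: 1857/2369, 1043/2369, -1860/2369, 255/2369, 281/2369; SSR = 3436/2369.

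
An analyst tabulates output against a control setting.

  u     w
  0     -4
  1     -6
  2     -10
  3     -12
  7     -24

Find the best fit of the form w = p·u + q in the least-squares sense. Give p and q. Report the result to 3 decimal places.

p = -2.890, q = -3.685

Entries of AᵀA: Σu·u = 63, Σu = 13, Σ1 = 5.
Moment sums: Σu·w = -230, Σw = -56.
So AᵀA·[p, q]ᵀ = Aᵀw: [[63, 13]; [13, 5]]·[p, q]ᵀ = [-230, -56]ᵀ.
Δ = 63·5 − 13² = 146.
p = ((-230)·5 − 13·(-56))/146 = -211/73; q = (63·(-56) − 13·(-230))/146 = -269/73.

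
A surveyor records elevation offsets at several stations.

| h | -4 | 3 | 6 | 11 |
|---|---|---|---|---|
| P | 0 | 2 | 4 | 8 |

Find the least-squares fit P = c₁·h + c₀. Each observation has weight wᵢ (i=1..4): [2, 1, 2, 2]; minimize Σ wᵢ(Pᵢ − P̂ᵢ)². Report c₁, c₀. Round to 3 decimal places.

c₁ = 0.521, c₀ = 1.557

With design matrix X, XᵀWX = [[355, 29]; [29, 7]] and XᵀWP = [230, 26]ᵀ.
det = 355·7 − 29² = 1644.
c₁ = (230·7 − 29·26)/1644 = 214/411; c₀ = (355·26 − 29·230)/1644 = 640/411.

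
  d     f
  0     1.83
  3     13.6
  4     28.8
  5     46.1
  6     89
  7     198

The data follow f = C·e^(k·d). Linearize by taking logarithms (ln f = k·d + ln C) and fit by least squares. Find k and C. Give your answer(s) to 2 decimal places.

k = 0.66, C = 1.86

Let Y = ln f. Fitting Y = k·d + ln C by least squares:
Σd = 25.0000, Σ(d)² = 135.0000, Σln f = 20.1825, Σd·ln f = 104.3755.
Equations: 135.0000·k + 25.0000·ln C = 104.3755;  25.0000·k + 6·ln C = 20.1825.
Δ = 135.0000·6 − (25.0000)² = 185.0000; k = (104.3755·6 − 25.0000·20.1825)/185.0000 = 0.65779, ln C = (135.0000·20.1825 − 25.0000·104.3755)/185.0000 = 0.62296, so C = exp(0.62296) = 1.86444.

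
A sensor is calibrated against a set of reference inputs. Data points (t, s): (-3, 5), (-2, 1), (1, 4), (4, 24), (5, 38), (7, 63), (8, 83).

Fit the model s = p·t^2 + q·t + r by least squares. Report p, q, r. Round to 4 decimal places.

The normal system AᵀA·[p, q, r]ᵀ = Aᵀs is [[7476, 1010, 168]; [1010, 168, 20]; [168, 20, 7]]·[p, q, r]ᵀ = [9786, 1378, 218]ᵀ.
Solving the 3×3 system (Gaussian elimination) gives p = 183081/176561, q = 46773/25223, r = 169210/176561.

p = 1.0369, q = 1.8544, r = 0.9584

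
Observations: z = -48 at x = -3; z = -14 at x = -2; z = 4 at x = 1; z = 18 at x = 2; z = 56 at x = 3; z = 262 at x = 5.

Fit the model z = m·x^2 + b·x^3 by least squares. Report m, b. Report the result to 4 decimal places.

From the data, Σx^2·x^2 = 820, Σx^2·x^3 = 3126, Σx^3·x^3 = 17212.
And Σx^2·z = 6642, Σx^3·z = 35818.
Normal equations: [[820, 3126]; [3126, 17212]]·[m, b]ᵀ = [6642, 35818]ᵀ.
Determinant 820·17212 − 3126² = 4341964.
m = (6642·17212 − 3126·35818)/4341964 = 588759/1085491; b = (820·35818 − 3126·6642)/4341964 = 2151967/1085491.

m = 0.5424, b = 1.9825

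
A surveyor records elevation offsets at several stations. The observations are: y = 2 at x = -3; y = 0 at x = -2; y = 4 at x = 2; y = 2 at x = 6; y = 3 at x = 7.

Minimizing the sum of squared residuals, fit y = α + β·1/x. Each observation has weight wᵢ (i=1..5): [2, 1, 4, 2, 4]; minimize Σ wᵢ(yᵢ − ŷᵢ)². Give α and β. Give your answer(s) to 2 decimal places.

α = 2.36, β = 3.08

Entries of AᵀWA: Σwᵢ·1 = 13, Σwᵢ·1/x = 73/42, Σwᵢ·1/x·1/x = 2839/1764.
For AᵀWy: Σwᵢ·y = 36, Σwᵢ·1/x·y = 190/21.
AᵀWA·[α, β]ᵀ = AᵀWy becomes [[13, 73/42]; [73/42, 2839/1764]]·[α, β]ᵀ = [36, 190/21]ᵀ.
Determinant 13·(2839/1764) − (73/42)² = 5263/294.
α = (36·(2839/1764) − (73/42)·(190/21))/(5263/294) = 37232/15789; β = (13·(190/21) − (73/42)·36)/(5263/294) = 16184/5263.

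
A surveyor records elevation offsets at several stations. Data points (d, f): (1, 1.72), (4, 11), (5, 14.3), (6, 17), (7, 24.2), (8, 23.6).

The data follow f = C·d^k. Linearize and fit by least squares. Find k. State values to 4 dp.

k = 1.2965

Linearized form: ln f = k·ln d + ln C. From the 6 transformed points,
Σln d = 8.8128, Σ(ln d)² = 15.8331, Σln f = 14.7813, Σln d·ln f = 25.4561.
Equations: 15.8331·k + 8.8128·ln C = 25.4561;  8.8128·k + 6·ln C = 14.7813.
Δ = 15.8331·6 − (8.8128)² = 17.3327; k = (25.4561·6 − 8.8128·14.7813)/17.3327 = 1.29649, ln C = (15.8331·14.7813 − 8.8128·25.4561)/17.3327 = 0.55926.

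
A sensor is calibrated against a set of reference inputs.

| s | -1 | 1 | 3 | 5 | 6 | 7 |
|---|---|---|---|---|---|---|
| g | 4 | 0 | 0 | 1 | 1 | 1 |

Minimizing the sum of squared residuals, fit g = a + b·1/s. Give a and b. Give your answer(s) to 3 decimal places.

The normal equations are: 6·a + (59/70)·b = 7;  (59/70)·a + (96989/44100)·b = -733/210.
det = 6·(96989/44100) − (59/70)² = 36707/2940.
a = (7·(96989/44100) − (59/70)·(-733/210))/(36707/2940) = 808664/550605; b = (6·(-733/210) − (59/70)·7)/(36707/2940) = -78918/36707.

a = 1.469, b = -2.150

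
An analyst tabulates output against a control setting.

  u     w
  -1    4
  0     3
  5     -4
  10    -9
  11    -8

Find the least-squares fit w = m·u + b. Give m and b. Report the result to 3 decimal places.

Sums needed: Σu·u = 247, Σu = 25, Σ1 = 5.
Right-hand side: Σu·w = -202, Σw = -14.
Eliminating b: 5·(row 1) − 25·(row 2) gives 610·m = 5·(-202) − 25·(-14) = -660, so m = -66/61.
Then b = ((-14) − 25·(-66/61))/5 = 796/305.

m = -1.082, b = 2.610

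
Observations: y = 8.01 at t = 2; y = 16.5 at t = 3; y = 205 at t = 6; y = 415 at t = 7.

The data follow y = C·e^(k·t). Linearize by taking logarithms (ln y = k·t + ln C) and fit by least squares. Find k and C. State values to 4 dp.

With ln yᵢ as the transformed response and tᵢ as the regressor:
XᵀX = [[98.0000, 18.0000]; [18.0000, 4]], rhs = [86.7075, 16.2353]ᵀ  (here Σt = 18.0000, Σ(t)² = 98.0000, Σln y = 16.2353, Σt·ln y = 86.7075).
Δ = 98.0000·4 − (18.0000)² = 68.0000; k = (86.7075·4 − 18.0000·16.2353)/68.0000 = 0.80285, ln C = (98.0000·16.2353 − 18.0000·86.7075)/68.0000 = 0.44601, so C = exp(0.44601) = 1.56207.

k = 0.8028, C = 1.5621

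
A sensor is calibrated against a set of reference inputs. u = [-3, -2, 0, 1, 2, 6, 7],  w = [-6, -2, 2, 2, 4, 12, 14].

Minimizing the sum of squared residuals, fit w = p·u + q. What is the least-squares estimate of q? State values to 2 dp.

Compute the Gram sums: Σu·u = 103, Σu = 11, Σ1 = 7.
Right-hand side: Σu·w = 202, Σw = 26.
AᵀA·[p, q]ᵀ = Aᵀw becomes [[103, 11]; [11, 7]]·[p, q]ᵀ = [202, 26]ᵀ.
Eliminating q: 7·(row 1) − 11·(row 2) gives 600·p = 7·202 − 11·26 = 1128, so p = 47/25.
Then q = (26 − 11·(47/25))/7 = 19/25.

q = 0.76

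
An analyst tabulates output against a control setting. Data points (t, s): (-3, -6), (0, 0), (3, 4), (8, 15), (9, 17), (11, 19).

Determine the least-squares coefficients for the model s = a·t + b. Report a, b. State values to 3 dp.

Compute the Gram sums: Σt·t = 284, Σt = 28, Σ1 = 6.
Moment sums: Σt·s = 512, Σs = 49.
MᵀM·[a, b]ᵀ = Mᵀs becomes [[284, 28]; [28, 6]]·[a, b]ᵀ = [512, 49]ᵀ.
det = 284·6 − 28² = 920.
a = (512·6 − 28·49)/920 = 85/46; b = (284·49 − 28·512)/920 = -21/46.

a = 1.848, b = -0.457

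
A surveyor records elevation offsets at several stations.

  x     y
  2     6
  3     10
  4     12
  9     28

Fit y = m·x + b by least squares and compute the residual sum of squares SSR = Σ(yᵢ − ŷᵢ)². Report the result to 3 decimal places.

SSR = 0.690

With design matrix A, AᵀA = [[110, 18]; [18, 4]] and Aᵀy = [342, 56]ᵀ.
det = 110·4 − 18² = 116.
m = (342·4 − 18·56)/116 = 90/29; b = (110·56 − 18·342)/116 = 1/29.
Residuals: -7/29, 19/29, -13/29, 1/29; SSR = 20/29.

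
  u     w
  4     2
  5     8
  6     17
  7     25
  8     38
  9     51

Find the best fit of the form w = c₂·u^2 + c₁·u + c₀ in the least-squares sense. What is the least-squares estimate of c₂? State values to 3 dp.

Forming AᵀA = [[15235, 1989, 271]; [1989, 271, 39]; [271, 39, 6]] and Aᵀw = [8632, 1088, 141]ᵀ gives AᵀA·[c₂, c₁, c₀]ᵀ = Aᵀw.
Inverting the 3×3 Gram matrix, [c₂, c₁, c₀]ᵀ = [51/56, -571/280, -613/140]ᵀ.

c₂ = 0.911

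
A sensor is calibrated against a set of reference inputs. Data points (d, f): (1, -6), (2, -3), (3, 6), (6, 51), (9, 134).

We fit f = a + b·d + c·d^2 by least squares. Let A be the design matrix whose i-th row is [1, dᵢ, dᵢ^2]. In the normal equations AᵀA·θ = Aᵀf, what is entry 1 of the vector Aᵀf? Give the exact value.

Entry 1 ↔ basis 1, so (Aᵀf)_{1} = Σᵢ fᵢ = (1)·(-6) + (1)·(-3) + (1)·(6) + (1)·(51) + (1)·(134) = 182.

182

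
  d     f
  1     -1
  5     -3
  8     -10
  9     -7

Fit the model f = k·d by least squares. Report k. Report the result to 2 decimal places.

With design matrix A, AᵀA = [[171]] and Aᵀf = [-159]ᵀ.
Hence k = -159 / 171 ≈ -0.929825.

k = -0.93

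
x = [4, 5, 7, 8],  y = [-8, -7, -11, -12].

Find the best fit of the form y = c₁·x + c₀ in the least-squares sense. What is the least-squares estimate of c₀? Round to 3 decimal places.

Forming AᵀA = [[154, 24]; [24, 4]] and Aᵀy = [-240, -38]ᵀ gives AᵀA·[c₁, c₀]ᵀ = Aᵀy.
Δ = 154·4 − 24² = 40.
c₁ = ((-240)·4 − 24·(-38))/40 = -6/5; c₀ = (154·(-38) − 24·(-240))/40 = -23/10.

c₀ = -2.300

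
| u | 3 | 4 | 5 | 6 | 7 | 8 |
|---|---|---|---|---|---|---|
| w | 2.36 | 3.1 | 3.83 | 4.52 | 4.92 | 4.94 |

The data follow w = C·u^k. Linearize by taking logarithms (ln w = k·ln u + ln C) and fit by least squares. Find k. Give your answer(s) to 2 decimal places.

k = 0.79

Taking logs, ln w = k·ln u + ln C, so regress ln w on ln u.
Σln u = 9.9115, Σ(ln u)² = 17.0401, Σln w = 8.0321, Σln u·ln w = 13.7980.
Normal system: [[17.0401, 9.9115]; [9.9115, 6]]·[k, ln C]ᵀ = [13.7980, 8.0321]ᵀ.
Δ = 17.0401·6 − (9.9115)² = 4.0036; k = (13.7980·6 − 9.9115·8.0321)/4.0036 = 0.79380, ln C = (17.0401·8.0321 − 9.9115·13.7980)/4.0036 = 0.02740.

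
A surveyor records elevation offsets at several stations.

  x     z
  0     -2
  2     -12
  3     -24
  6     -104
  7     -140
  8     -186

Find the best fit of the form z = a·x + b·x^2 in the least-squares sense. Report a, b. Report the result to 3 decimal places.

From the data, Σx·x = 162, Σx·x^2 = 1106, Σx^2·x^2 = 7890.
Right-hand side: Σx·z = -3188, Σx^2·z = -22772.
MᵀM·[a, b]ᵀ = Mᵀz becomes [[162, 1106]; [1106, 7890]]·[a, b]ᵀ = [-3188, -22772]ᵀ.
Determinant 162·7890 − 1106² = 54944.
a = ((-3188)·7890 − 1106·(-22772))/54944 = 1016/1717; b = (162·(-22772) − 1106·(-3188))/54944 = -5098/1717.

a = 0.592, b = -2.969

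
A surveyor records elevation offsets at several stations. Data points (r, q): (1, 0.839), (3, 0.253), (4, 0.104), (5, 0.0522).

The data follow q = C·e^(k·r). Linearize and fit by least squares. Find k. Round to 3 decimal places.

Let Y = ln q. Fitting Y = k·r + ln C by least squares:
Σr = 13.0000, Σ(r)² = 51.0000, Σln q = -6.7659, Σr·ln q = -28.1155.
Equations: 51.0000·k + 13.0000·ln C = -28.1155;  13.0000·k + 4·ln C = -6.7659.
Slope k = (n·Σr·ln q − Σr·Σln q)/(n·Σ(r)² − (Σr)²) = (4·-28.1155 − 13.0000·-6.7659)/35.0000 = -0.70013; ln C = (Σln q − k·Σr)/n = 0.58393.

k = -0.700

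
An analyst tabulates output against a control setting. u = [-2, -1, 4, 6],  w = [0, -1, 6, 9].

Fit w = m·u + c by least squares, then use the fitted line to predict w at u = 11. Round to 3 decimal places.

ŵ = 14.765

Setting ∂/∂m … = 0 gives: 57·m + 7·c = 79;  7·m + 4·c = 14.
(Σu·u = 57, Σu = 7, Σ1 = 4, Σu·w = 79, Σw = 14.)
Δ = 57·4 − 7² = 179.
m = (79·4 − 7·14)/179 = 218/179; c = (57·14 − 7·79)/179 = 245/179.
At u = 11: ŵ = (218/179)·(11) + (245/179)·(1) = 2643/179.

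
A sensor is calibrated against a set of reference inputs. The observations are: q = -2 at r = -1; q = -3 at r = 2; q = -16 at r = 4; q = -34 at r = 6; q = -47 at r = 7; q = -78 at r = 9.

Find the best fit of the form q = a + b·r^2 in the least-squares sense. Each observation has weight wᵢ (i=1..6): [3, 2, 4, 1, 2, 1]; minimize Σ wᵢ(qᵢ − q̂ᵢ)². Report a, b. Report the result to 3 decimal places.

a = -0.423, b = -0.953

AᵀWA·[a, b]ᵀ = AᵀWq reads: 13·a + 290·b = -282;  290·a + 13718·b = -13202.
(Σwᵢ·1 = 13, Σwᵢ·r^2 = 290, Σwᵢ·r^2·r^2 = 13718, Σwᵢ·q = -282, Σwᵢ·r^2·q = -13202.)
Determinant 13·13718 − 290² = 94234.
a = ((-282)·13718 − 290·(-13202))/94234 = -19948/47117; b = (13·(-13202) − 290·(-282))/94234 = -44923/47117.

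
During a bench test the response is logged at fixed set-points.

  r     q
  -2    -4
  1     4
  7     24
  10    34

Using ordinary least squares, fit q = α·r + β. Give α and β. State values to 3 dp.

α = 3.200, β = 1.700

Entries of XᵀX: Σr·r = 154, Σr = 16, Σ1 = 4.
And Σr·q = 520, Σq = 58.
XᵀX·[α, β]ᵀ = Xᵀq becomes [[154, 16]; [16, 4]]·[α, β]ᵀ = [520, 58]ᵀ.
Determinant 154·4 − 16² = 360.
α = (520·4 − 16·58)/360 = 16/5; β = (154·58 − 16·520)/360 = 17/10.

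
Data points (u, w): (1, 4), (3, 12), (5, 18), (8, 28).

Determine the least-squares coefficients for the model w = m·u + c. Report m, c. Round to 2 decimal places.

From the data, Σu·u = 99, Σu = 17, Σ1 = 4.
For Aᵀw: Σu·w = 354, Σw = 62.
So AᵀA·[m, c]ᵀ = Aᵀw: [[99, 17]; [17, 4]]·[m, c]ᵀ = [354, 62]ᵀ.
Δ = 99·4 − 17² = 107.
m = (354·4 − 17·62)/107 = 362/107; c = (99·62 − 17·354)/107 = 120/107.

m = 3.38, c = 1.12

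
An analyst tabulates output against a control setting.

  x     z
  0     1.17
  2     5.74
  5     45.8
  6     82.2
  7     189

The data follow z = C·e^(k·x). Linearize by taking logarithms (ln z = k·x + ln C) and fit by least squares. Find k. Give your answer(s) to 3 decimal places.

k = 0.713

With ln zᵢ as the transformed response and xᵢ as the regressor:
Σx = 20.0000, Σ(x)² = 114.0000, Σln z = 15.3796, Σx·ln z = 85.7635.
Equations: 114.0000·k + 20.0000·ln C = 85.7635;  20.0000·k + 5·ln C = 15.3796.
Δ = 114.0000·5 − (20.0000)² = 170.0000; k = (85.7635·5 − 20.0000·15.3796)/170.0000 = 0.71309, ln C = (114.0000·15.3796 − 20.0000·85.7635)/170.0000 = 0.22359.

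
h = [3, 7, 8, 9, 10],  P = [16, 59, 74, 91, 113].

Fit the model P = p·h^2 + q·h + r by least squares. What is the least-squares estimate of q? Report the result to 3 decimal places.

q = -0.104

Entries of XᵀX: Σh^2·h^2 = 23139, Σh^2·h = 2611, Σh^2 = 303, Σh·h = 303, Σh = 37, Σ1 = 5.
For XᵀP: Σh^2·P = 26442, Σh·P = 3002, ΣP = 353.
Row-reducing yields p = 9269/8702, q = -903/8702, r = 29671/4351.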